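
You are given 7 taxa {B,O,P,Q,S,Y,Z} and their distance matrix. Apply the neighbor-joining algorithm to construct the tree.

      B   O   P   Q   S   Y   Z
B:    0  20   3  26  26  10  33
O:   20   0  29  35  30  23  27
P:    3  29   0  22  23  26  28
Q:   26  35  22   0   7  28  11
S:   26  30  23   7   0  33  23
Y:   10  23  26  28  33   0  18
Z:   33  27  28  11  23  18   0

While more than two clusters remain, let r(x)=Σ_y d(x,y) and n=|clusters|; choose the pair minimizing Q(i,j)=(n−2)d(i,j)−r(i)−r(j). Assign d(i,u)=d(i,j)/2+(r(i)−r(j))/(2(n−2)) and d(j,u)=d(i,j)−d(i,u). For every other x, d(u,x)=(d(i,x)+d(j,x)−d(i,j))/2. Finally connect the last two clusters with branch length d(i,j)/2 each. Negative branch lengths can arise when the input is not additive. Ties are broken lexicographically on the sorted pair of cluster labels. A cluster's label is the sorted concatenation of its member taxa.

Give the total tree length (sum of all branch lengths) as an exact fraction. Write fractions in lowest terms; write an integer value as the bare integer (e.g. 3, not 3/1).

1989/32

step 1: merge (Q,S) at d=7, Q=-236; branch lengths Q→11/5, S→24/5; new cluster QS
  updated: d(B,QS)=45/2, d(O,QS)=29, d(P,QS)=19, d(QS,Y)=27, d(QS,Z)=27/2
step 2: merge (B,P) at d=3, Q=-363/2; branch lengths B→-9/16, P→57/16; new cluster BP
  updated: d(BP,O)=23, d(BP,QS)=77/4, d(BP,Y)=33/2, d(BP,Z)=29
step 3: merge (QS,Z) at d=27/2, Q=-543/4; branch lengths QS→167/24, Z→157/24; new cluster QSZ
  updated: d(BP,QSZ)=139/8, d(O,QSZ)=85/4, d(QSZ,Y)=63/4
step 4: merge (BP,Y) at d=33/2, Q=-633/8; branch lengths BP→277/32, Y→251/32; new cluster BPY
  updated: d(BPY,O)=59/4, d(BPY,QSZ)=133/16
step 5: merge (BPY,O) at d=59/4, Q=-709/16; branch lengths BPY→29/32, O→443/32; new cluster BOPY
  updated: d(BOPY,QSZ)=237/32
step 6: merge (BOPY,QSZ) at d=237/32; branch lengths BOPY→237/64, QSZ→237/64; new cluster BOPQSYZ
final tree: ((((B:-9/16,P:57/16):277/32,Y:251/32):29/32,O:443/32):237/64,((Q:11/5,S:24/5):167/24,Z:157/24):237/64)
total length: 1989/32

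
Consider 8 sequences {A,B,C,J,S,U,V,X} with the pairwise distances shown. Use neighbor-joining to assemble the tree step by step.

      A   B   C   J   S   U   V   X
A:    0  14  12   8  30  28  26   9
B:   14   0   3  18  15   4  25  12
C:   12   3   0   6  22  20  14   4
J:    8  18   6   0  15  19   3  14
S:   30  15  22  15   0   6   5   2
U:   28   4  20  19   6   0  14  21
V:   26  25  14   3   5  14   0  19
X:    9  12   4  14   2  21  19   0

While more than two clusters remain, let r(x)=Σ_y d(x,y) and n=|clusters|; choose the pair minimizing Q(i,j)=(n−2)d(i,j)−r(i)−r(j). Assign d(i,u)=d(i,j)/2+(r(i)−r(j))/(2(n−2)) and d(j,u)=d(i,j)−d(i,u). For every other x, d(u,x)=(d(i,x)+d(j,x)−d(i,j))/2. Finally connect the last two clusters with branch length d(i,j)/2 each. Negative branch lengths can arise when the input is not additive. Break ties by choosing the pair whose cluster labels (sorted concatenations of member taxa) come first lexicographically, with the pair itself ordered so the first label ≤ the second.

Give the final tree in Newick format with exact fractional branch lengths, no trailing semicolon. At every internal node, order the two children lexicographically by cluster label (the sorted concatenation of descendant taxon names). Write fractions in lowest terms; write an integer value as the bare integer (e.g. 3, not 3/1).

step 1: merge (B,U) at d=4, Q=-179; branch lengths B→1/4, U→15/4; new cluster BU
  updated: d(A,BU)=19, d(BU,C)=19/2, d(BU,J)=33/2, d(BU,S)=17/2, d(BU,V)=35/2, d(BU,X)=29/2
step 2: merge (S,V) at d=5, Q=-142; branch lengths S→23/10, V→27/10; new cluster SV
  updated: d(A,SV)=51/2, d(BU,SV)=21/2, d(C,SV)=31/2, d(J,SV)=13/2, d(SV,X)=8
step 3: merge (BU,SV) at d=21/2, Q=-94; branch lengths BU→23/4, SV→19/4; new cluster BSUV
  updated: d(A,BSUV)=17, d(BSUV,C)=29/4, d(BSUV,J)=25/4, d(BSUV,X)=6
step 4: merge (A,J) at d=8, Q=-225/4; branch lengths A→143/24, J→49/24; new cluster AJ
  updated: d(AJ,BSUV)=61/8, d(AJ,C)=5, d(AJ,X)=15/2
step 5: merge (AJ,C) at d=5, Q=-211/8; branch lengths AJ→111/32, C→49/32; new cluster ACJ
  updated: d(ACJ,BSUV)=79/16, d(ACJ,X)=13/4
step 6: merge (ACJ,BSUV) at d=79/16, Q=-227/16; branch lengths ACJ→35/32, BSUV→123/32; new cluster ABCJSUV
  updated: d(ABCJSUV,X)=69/32
step 7: merge (ABCJSUV,X) at d=69/32; branch lengths ABCJSUV→69/64, X→69/64; new cluster ABCJSUVX
final tree: ((((A:143/24,J:49/24):111/32,C:49/32):35/32,((B:1/4,U:15/4):23/4,(S:23/10,V:27/10):19/4):123/32):69/64,X:69/64)
total length: 1267/32

((((A:143/24,J:49/24):111/32,C:49/32):35/32,((B:1/4,U:15/4):23/4,(S:23/10,V:27/10):19/4):123/32):69/64,X:69/64)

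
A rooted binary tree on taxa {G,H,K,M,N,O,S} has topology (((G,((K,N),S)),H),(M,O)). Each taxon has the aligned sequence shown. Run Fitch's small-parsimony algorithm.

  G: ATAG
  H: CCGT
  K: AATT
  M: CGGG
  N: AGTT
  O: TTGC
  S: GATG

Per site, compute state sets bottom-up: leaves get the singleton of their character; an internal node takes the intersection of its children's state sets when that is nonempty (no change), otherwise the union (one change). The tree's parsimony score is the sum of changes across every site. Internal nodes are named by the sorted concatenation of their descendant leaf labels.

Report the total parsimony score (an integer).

12

[col 0] KN: children K:{A}, N:{A} ∩→ {A}; cost 0
[col 0] KNS: children KN:{A}, S:{G} ∪→ {A,G}; cost 1
[col 0] GKNS: children G:{A}, KNS:{A,G} ∩→ {A}; cost 0
[col 0] GHKNS: children GKNS:{A}, H:{C} ∪→ {A,C}; cost 1
[col 0] MO: children M:{C}, O:{T} ∪→ {C,T}; cost 1
[col 0] GHKMNOS: children GHKNS:{A,C}, MO:{C,T} ∩→ {C}; cost 0
[col 1] KN: children K:{A}, N:{G} ∪→ {A,G}; cost 1
[col 1] KNS: children KN:{A,G}, S:{A} ∩→ {A}; cost 0
[col 1] GKNS: children G:{T}, KNS:{A} ∪→ {A,T}; cost 1
[col 1] GHKNS: children GKNS:{A,T}, H:{C} ∪→ {A,C,T}; cost 1
[col 1] MO: children M:{G}, O:{T} ∪→ {G,T}; cost 1
[col 1] GHKMNOS: children GHKNS:{A,C,T}, MO:{G,T} ∩→ {T}; cost 0
[col 2] KN: children K:{T}, N:{T} ∩→ {T}; cost 0
[col 2] KNS: children KN:{T}, S:{T} ∩→ {T}; cost 0
[col 2] GKNS: children G:{A}, KNS:{T} ∪→ {A,T}; cost 1
[col 2] GHKNS: children GKNS:{A,T}, H:{G} ∪→ {A,G,T}; cost 1
[col 2] MO: children M:{G}, O:{G} ∩→ {G}; cost 0
[col 2] GHKMNOS: children GHKNS:{A,G,T}, MO:{G} ∩→ {G}; cost 0
[col 3] KN: children K:{T}, N:{T} ∩→ {T}; cost 0
[col 3] KNS: children KN:{T}, S:{G} ∪→ {G,T}; cost 1
[col 3] GKNS: children G:{G}, KNS:{G,T} ∩→ {G}; cost 0
[col 3] GHKNS: children GKNS:{G}, H:{T} ∪→ {G,T}; cost 1
[col 3] MO: children M:{G}, O:{C} ∪→ {C,G}; cost 1
[col 3] GHKMNOS: children GHKNS:{G,T}, MO:{C,G} ∩→ {G}; cost 0
per-site changes: [3, 4, 2, 3]; total = 12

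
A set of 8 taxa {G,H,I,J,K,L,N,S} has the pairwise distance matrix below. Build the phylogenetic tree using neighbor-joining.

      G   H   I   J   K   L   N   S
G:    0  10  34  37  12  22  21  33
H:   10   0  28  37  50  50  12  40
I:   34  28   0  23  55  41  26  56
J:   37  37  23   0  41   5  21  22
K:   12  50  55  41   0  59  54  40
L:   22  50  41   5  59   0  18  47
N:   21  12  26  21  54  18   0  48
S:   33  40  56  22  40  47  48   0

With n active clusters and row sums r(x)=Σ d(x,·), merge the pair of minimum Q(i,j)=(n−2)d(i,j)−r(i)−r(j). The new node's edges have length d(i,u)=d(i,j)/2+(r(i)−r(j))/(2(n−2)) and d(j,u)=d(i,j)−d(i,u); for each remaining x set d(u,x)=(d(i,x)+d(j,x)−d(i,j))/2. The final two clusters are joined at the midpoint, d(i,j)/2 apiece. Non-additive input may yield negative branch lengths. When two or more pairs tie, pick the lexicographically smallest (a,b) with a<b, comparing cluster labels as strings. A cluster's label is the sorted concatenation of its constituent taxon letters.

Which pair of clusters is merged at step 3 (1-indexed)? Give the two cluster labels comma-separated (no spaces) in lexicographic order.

GK,S

1. join G+K (d=12, Q=-408) ⇒ GK; edges |G|=-35/6, |K|=107/6
  updated: d(GK,H)=24, d(GK,I)=77/2, d(GK,J)=33, d(GK,L)=69/2, d(GK,N)=63/2, d(GK,S)=61/2
2. join J+L (d=5, Q=-623/2) ⇒ JL; edges |J|=-59/20, |L|=159/20
  updated: d(GK,JL)=125/4, d(H,JL)=41, d(I,JL)=59/2, d(JL,N)=17, d(JL,S)=32
3. join GK+S (d=61/2, Q=-961/4) ⇒ GKS; edges |GK|=285/32, |S|=691/32
  updated: d(GKS,H)=67/4, d(GKS,I)=32, d(GKS,JL)=131/8, d(GKS,N)=49/2
4. join GKS+JL (d=131/8, Q=-1155/8) ⇒ GJKLS; edges |GKS|=93/16, |JL|=169/16
  updated: d(GJKLS,H)=331/16, d(GJKLS,I)=361/16, d(GJKLS,N)=201/16
5. join GJKLS+I (d=361/16, Q=-349/4) ⇒ GIJKLS; edges |GJKLS|=195/32, |I|=527/32
  updated: d(GIJKLS,H)=209/16, d(GIJKLS,N)=8
6. join GIJKLS+H (d=209/16, Q=-529/16) ⇒ GHIJKLS; edges |GIJKLS|=145/32, |H|=273/32
  updated: d(GHIJKLS,N)=111/32
7. join GHIJKLS+N (d=111/32) ⇒ GHIJKLNS; edges |GHIJKLS|=111/64, |N|=111/64
final tree: ((((((G:-35/6,K:107/6):285/32,S:691/32):93/16,(J:-59/20,L:159/20):169/16):195/32,I:527/32):145/32,H:273/32):111/64,N:111/64)
total length: 3295/32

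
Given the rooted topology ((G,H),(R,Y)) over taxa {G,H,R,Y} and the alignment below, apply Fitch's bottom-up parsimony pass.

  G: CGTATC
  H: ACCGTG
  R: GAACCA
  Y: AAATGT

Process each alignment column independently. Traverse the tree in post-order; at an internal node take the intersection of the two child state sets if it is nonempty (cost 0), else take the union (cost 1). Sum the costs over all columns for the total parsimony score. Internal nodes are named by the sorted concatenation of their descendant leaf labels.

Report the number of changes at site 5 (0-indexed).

site 0, node GH: G={C} ∪ H={A} → {A,C} (+1)
site 0, node RY: R={G} ∪ Y={A} → {A,G} (+1)
site 0, node GHRY: GH={A,C} ∩ RY={A,G} → {A} (+0)
site 1, node GH: G={G} ∪ H={C} → {C,G} (+1)
site 1, node RY: R={A} ∩ Y={A} → {A} (+0)
site 1, node GHRY: GH={C,G} ∪ RY={A} → {A,C,G} (+1)
site 2, node GH: G={T} ∪ H={C} → {C,T} (+1)
site 2, node RY: R={A} ∩ Y={A} → {A} (+0)
site 2, node GHRY: GH={C,T} ∪ RY={A} → {A,C,T} (+1)
site 3, node GH: G={A} ∪ H={G} → {A,G} (+1)
site 3, node RY: R={C} ∪ Y={T} → {C,T} (+1)
site 3, node GHRY: GH={A,G} ∪ RY={C,T} → {A,C,G,T} (+1)
site 4, node GH: G={T} ∩ H={T} → {T} (+0)
site 4, node RY: R={C} ∪ Y={G} → {C,G} (+1)
site 4, node GHRY: GH={T} ∪ RY={C,G} → {C,G,T} (+1)
site 5, node GH: G={C} ∪ H={G} → {C,G} (+1)
site 5, node RY: R={A} ∪ Y={T} → {A,T} (+1)
site 5, node GHRY: GH={C,G} ∪ RY={A,T} → {A,C,G,T} (+1)
per-site changes: [2, 2, 2, 3, 2, 3]; total = 14

3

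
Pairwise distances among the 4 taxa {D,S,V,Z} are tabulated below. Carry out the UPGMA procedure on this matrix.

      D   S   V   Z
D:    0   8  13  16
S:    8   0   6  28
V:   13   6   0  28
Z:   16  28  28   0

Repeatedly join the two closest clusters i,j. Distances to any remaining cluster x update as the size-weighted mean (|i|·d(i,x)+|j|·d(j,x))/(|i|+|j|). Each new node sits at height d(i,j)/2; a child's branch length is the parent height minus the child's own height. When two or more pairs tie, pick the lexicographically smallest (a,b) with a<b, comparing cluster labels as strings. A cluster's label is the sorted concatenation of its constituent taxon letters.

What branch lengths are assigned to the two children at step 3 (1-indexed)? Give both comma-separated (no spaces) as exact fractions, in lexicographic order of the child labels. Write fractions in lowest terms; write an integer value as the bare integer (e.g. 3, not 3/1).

step 1: merge (S,V) at d=6; branch lengths S→3, V→3; new cluster SV
  updated: d(D,SV)=21/2, d(SV,Z)=28
step 2: merge (D,SV) at d=21/2; branch lengths D→21/4, SV→9/4; new cluster DSV
  updated: d(DSV,Z)=24
step 3: merge (DSV,Z) at d=24; branch lengths DSV→27/4, Z→12; new cluster DSVZ
final tree: ((D:21/4,(S:3,V:3):9/4):27/4,Z:12)
total length: 129/4

27/4,12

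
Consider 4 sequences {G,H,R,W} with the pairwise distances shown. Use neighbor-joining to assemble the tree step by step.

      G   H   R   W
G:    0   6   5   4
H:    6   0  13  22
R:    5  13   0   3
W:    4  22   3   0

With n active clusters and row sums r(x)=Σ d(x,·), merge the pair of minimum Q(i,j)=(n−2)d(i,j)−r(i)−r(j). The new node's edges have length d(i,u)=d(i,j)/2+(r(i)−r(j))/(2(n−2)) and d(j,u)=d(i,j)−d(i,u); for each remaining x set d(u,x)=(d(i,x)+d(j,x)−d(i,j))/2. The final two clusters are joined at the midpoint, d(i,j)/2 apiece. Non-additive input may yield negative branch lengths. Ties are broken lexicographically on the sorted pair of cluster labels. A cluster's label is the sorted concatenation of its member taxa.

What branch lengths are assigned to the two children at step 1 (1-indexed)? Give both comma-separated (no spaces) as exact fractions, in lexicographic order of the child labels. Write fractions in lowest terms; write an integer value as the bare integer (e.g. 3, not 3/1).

-7/2,19/2

1. join G+H (d=6, Q=-44) ⇒ GH; edges |G|=-7/2, |H|=19/2
  updated: d(GH,R)=6, d(GH,W)=10
2. join GH+R (d=6, Q=-19) ⇒ GHR; edges |GH|=13/2, |R|=-1/2
  updated: d(GHR,W)=7/2
3. join GHR+W (d=7/2) ⇒ GHRW; edges |GHR|=7/4, |W|=7/4
final tree: (((G:-7/2,H:19/2):13/2,R:-1/2):7/4,W:7/4)
total length: 31/2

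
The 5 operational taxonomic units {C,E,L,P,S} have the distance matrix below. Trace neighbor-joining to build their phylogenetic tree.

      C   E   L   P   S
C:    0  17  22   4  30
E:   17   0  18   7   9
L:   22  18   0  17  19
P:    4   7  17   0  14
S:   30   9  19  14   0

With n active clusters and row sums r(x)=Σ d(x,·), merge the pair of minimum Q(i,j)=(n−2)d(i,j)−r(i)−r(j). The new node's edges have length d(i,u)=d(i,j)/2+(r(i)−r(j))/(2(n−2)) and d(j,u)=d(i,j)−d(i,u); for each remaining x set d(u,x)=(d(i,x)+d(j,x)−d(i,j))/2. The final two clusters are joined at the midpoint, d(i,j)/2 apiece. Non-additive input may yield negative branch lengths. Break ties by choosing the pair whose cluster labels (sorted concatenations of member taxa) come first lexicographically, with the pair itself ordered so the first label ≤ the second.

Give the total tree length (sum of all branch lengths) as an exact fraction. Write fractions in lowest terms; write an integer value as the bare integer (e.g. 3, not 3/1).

34

1. join C+P (d=4, Q=-103) ⇒ CP; edges |C|=43/6, |P|=-19/6
  updated: d(CP,E)=10, d(CP,L)=35/2, d(CP,S)=20
2. join CP+L (d=35/2, Q=-67) ⇒ CLP; edges |CP|=7, |L|=21/2
  updated: d(CLP,E)=21/4, d(CLP,S)=43/4
3. join CLP+E (d=21/4, Q=-25) ⇒ CELP; edges |CLP|=7/2, |E|=7/4
  updated: d(CELP,S)=29/4
4. join CELP+S (d=29/4) ⇒ CELPS; edges |CELP|=29/8, |S|=29/8
final tree: ((((C:43/6,P:-19/6):7,L:21/2):7/2,E:7/4):29/8,S:29/8)
total length: 34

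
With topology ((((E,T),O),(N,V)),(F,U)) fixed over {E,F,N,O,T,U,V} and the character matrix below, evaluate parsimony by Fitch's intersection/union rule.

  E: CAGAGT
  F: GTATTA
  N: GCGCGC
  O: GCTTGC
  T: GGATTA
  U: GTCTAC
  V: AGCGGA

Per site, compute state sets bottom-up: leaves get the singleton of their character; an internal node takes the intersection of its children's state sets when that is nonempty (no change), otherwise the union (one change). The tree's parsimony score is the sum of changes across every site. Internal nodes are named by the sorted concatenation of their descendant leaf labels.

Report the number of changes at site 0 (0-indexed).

ET@0: {C} ∪ {G} = {C,G} (union, +1)
EOT@0: {C,G} ∩ {G} = {G} (intersection, +0)
NV@0: {G} ∪ {A} = {A,G} (union, +1)
ENOTV@0: {G} ∩ {A,G} = {G} (intersection, +0)
FU@0: {G} ∩ {G} = {G} (intersection, +0)
EFNOTUV@0: {G} ∩ {G} = {G} (intersection, +0)
ET@1: {A} ∪ {G} = {A,G} (union, +1)
EOT@1: {A,G} ∪ {C} = {A,C,G} (union, +1)
NV@1: {C} ∪ {G} = {C,G} (union, +1)
ENOTV@1: {A,C,G} ∩ {C,G} = {C,G} (intersection, +0)
FU@1: {T} ∩ {T} = {T} (intersection, +0)
EFNOTUV@1: {C,G} ∪ {T} = {C,G,T} (union, +1)
ET@2: {G} ∪ {A} = {A,G} (union, +1)
EOT@2: {A,G} ∪ {T} = {A,G,T} (union, +1)
NV@2: {G} ∪ {C} = {C,G} (union, +1)
ENOTV@2: {A,G,T} ∩ {C,G} = {G} (intersection, +0)
FU@2: {A} ∪ {C} = {A,C} (union, +1)
EFNOTUV@2: {G} ∪ {A,C} = {A,C,G} (union, +1)
ET@3: {A} ∪ {T} = {A,T} (union, +1)
EOT@3: {A,T} ∩ {T} = {T} (intersection, +0)
NV@3: {C} ∪ {G} = {C,G} (union, +1)
ENOTV@3: {T} ∪ {C,G} = {C,G,T} (union, +1)
FU@3: {T} ∩ {T} = {T} (intersection, +0)
EFNOTUV@3: {C,G,T} ∩ {T} = {T} (intersection, +0)
ET@4: {G} ∪ {T} = {G,T} (union, +1)
EOT@4: {G,T} ∩ {G} = {G} (intersection, +0)
NV@4: {G} ∩ {G} = {G} (intersection, +0)
ENOTV@4: {G} ∩ {G} = {G} (intersection, +0)
FU@4: {T} ∪ {A} = {A,T} (union, +1)
EFNOTUV@4: {G} ∪ {A,T} = {A,G,T} (union, +1)
ET@5: {T} ∪ {A} = {A,T} (union, +1)
EOT@5: {A,T} ∪ {C} = {A,C,T} (union, +1)
NV@5: {C} ∪ {A} = {A,C} (union, +1)
ENOTV@5: {A,C,T} ∩ {A,C} = {A,C} (intersection, +0)
FU@5: {A} ∪ {C} = {A,C} (union, +1)
EFNOTUV@5: {A,C} ∩ {A,C} = {A,C} (intersection, +0)
per-site changes: [2, 4, 5, 3, 3, 4]; total = 21

2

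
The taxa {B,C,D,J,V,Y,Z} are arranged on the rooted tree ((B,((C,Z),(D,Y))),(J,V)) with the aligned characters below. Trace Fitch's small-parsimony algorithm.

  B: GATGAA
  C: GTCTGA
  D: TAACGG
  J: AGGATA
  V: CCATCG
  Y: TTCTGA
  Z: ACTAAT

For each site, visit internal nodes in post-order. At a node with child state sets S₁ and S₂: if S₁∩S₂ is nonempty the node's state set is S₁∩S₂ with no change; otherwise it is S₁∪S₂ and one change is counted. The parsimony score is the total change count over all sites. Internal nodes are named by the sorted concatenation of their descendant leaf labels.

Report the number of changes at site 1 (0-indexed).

5

CZ@0: {G} ∪ {A} = {A,G} (union, +1)
DY@0: {T} ∩ {T} = {T} (intersection, +0)
CDYZ@0: {A,G} ∪ {T} = {A,G,T} (union, +1)
BCDYZ@0: {G} ∩ {A,G,T} = {G} (intersection, +0)
JV@0: {A} ∪ {C} = {A,C} (union, +1)
BCDJVYZ@0: {G} ∪ {A,C} = {A,C,G} (union, +1)
CZ@1: {T} ∪ {C} = {C,T} (union, +1)
DY@1: {A} ∪ {T} = {A,T} (union, +1)
CDYZ@1: {C,T} ∩ {A,T} = {T} (intersection, +0)
BCDYZ@1: {A} ∪ {T} = {A,T} (union, +1)
JV@1: {G} ∪ {C} = {C,G} (union, +1)
BCDJVYZ@1: {A,T} ∪ {C,G} = {A,C,G,T} (union, +1)
CZ@2: {C} ∪ {T} = {C,T} (union, +1)
DY@2: {A} ∪ {C} = {A,C} (union, +1)
CDYZ@2: {C,T} ∩ {A,C} = {C} (intersection, +0)
BCDYZ@2: {T} ∪ {C} = {C,T} (union, +1)
JV@2: {G} ∪ {A} = {A,G} (union, +1)
BCDJVYZ@2: {C,T} ∪ {A,G} = {A,C,G,T} (union, +1)
CZ@3: {T} ∪ {A} = {A,T} (union, +1)
DY@3: {C} ∪ {T} = {C,T} (union, +1)
CDYZ@3: {A,T} ∩ {C,T} = {T} (intersection, +0)
BCDYZ@3: {G} ∪ {T} = {G,T} (union, +1)
JV@3: {A} ∪ {T} = {A,T} (union, +1)
BCDJVYZ@3: {G,T} ∩ {A,T} = {T} (intersection, +0)
CZ@4: {G} ∪ {A} = {A,G} (union, +1)
DY@4: {G} ∩ {G} = {G} (intersection, +0)
CDYZ@4: {A,G} ∩ {G} = {G} (intersection, +0)
BCDYZ@4: {A} ∪ {G} = {A,G} (union, +1)
JV@4: {T} ∪ {C} = {C,T} (union, +1)
BCDJVYZ@4: {A,G} ∪ {C,T} = {A,C,G,T} (union, +1)
CZ@5: {A} ∪ {T} = {A,T} (union, +1)
DY@5: {G} ∪ {A} = {A,G} (union, +1)
CDYZ@5: {A,T} ∩ {A,G} = {A} (intersection, +0)
BCDYZ@5: {A} ∩ {A} = {A} (intersection, +0)
JV@5: {A} ∪ {G} = {A,G} (union, +1)
BCDJVYZ@5: {A} ∩ {A,G} = {A} (intersection, +0)
per-site changes: [4, 5, 5, 4, 4, 3]; total = 25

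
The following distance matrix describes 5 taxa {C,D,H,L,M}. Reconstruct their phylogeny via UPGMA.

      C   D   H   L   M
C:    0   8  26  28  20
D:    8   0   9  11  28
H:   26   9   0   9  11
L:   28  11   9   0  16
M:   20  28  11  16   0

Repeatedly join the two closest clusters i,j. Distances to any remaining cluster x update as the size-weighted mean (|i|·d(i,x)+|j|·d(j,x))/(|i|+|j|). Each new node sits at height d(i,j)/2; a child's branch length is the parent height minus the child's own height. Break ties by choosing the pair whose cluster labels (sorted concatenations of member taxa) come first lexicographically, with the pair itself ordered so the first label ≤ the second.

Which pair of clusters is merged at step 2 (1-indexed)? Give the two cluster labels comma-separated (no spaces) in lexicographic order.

H,L

iteration 1: select C,D (d=8); attach at lengths (4, 4); label the merged cluster CD
  updated: d(CD,H)=35/2, d(CD,L)=39/2, d(CD,M)=24
iteration 2: select H,L (d=9); attach at lengths (9/2, 9/2); label the merged cluster HL
  updated: d(CD,HL)=37/2, d(HL,M)=27/2
iteration 3: select HL,M (d=27/2); attach at lengths (9/4, 27/4); label the merged cluster HLM
  updated: d(CD,HLM)=61/3
iteration 4: select CD,HLM (d=61/3); attach at lengths (37/6, 41/12); label the merged cluster CDHLM
final tree: ((C:4,D:4):37/6,((H:9/2,L:9/2):9/4,M:27/4):41/12)
total length: 427/12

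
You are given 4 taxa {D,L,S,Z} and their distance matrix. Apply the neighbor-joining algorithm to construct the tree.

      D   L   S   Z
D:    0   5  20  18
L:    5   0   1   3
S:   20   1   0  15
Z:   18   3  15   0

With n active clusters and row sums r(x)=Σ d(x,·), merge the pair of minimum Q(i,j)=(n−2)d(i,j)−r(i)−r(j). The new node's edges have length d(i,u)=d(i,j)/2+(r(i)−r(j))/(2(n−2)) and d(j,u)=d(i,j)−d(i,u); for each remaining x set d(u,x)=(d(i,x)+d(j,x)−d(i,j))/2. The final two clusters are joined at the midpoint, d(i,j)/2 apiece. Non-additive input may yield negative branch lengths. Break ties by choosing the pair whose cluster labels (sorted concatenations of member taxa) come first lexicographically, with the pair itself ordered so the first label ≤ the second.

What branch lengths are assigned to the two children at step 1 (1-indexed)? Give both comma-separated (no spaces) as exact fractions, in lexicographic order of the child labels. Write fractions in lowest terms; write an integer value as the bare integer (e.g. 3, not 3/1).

43/4,29/4

step 1: merge (D,Z) at d=18, Q=-43; branch lengths D→43/4, Z→29/4; new cluster DZ
  updated: d(DZ,L)=-5, d(DZ,S)=17/2
step 2: merge (DZ,L) at d=-5, Q=-9/2; branch lengths DZ→5/4, L→-25/4; new cluster DLZ
  updated: d(DLZ,S)=29/4
step 3: merge (DLZ,S) at d=29/4; branch lengths DLZ→29/8, S→29/8; new cluster DLSZ
final tree: (((D:43/4,Z:29/4):5/4,L:-25/4):29/8,S:29/8)
total length: 81/4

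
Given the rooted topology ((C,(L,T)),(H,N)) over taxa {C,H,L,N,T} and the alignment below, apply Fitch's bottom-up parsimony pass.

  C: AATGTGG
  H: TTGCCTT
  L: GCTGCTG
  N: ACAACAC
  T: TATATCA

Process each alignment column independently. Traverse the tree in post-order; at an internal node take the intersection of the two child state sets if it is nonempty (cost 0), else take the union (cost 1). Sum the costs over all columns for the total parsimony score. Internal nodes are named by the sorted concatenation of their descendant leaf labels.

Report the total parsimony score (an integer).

19

[col 0] LT: children L:{G}, T:{T} ∪→ {G,T}; cost 1
[col 0] CLT: children C:{A}, LT:{G,T} ∪→ {A,G,T}; cost 1
[col 0] HN: children H:{T}, N:{A} ∪→ {A,T}; cost 1
[col 0] CHLNT: children CLT:{A,G,T}, HN:{A,T} ∩→ {A,T}; cost 0
[col 1] LT: children L:{C}, T:{A} ∪→ {A,C}; cost 1
[col 1] CLT: children C:{A}, LT:{A,C} ∩→ {A}; cost 0
[col 1] HN: children H:{T}, N:{C} ∪→ {C,T}; cost 1
[col 1] CHLNT: children CLT:{A}, HN:{C,T} ∪→ {A,C,T}; cost 1
[col 2] LT: children L:{T}, T:{T} ∩→ {T}; cost 0
[col 2] CLT: children C:{T}, LT:{T} ∩→ {T}; cost 0
[col 2] HN: children H:{G}, N:{A} ∪→ {A,G}; cost 1
[col 2] CHLNT: children CLT:{T}, HN:{A,G} ∪→ {A,G,T}; cost 1
[col 3] LT: children L:{G}, T:{A} ∪→ {A,G}; cost 1
[col 3] CLT: children C:{G}, LT:{A,G} ∩→ {G}; cost 0
[col 3] HN: children H:{C}, N:{A} ∪→ {A,C}; cost 1
[col 3] CHLNT: children CLT:{G}, HN:{A,C} ∪→ {A,C,G}; cost 1
[col 4] LT: children L:{C}, T:{T} ∪→ {C,T}; cost 1
[col 4] CLT: children C:{T}, LT:{C,T} ∩→ {T}; cost 0
[col 4] HN: children H:{C}, N:{C} ∩→ {C}; cost 0
[col 4] CHLNT: children CLT:{T}, HN:{C} ∪→ {C,T}; cost 1
[col 5] LT: children L:{T}, T:{C} ∪→ {C,T}; cost 1
[col 5] CLT: children C:{G}, LT:{C,T} ∪→ {C,G,T}; cost 1
[col 5] HN: children H:{T}, N:{A} ∪→ {A,T}; cost 1
[col 5] CHLNT: children CLT:{C,G,T}, HN:{A,T} ∩→ {T}; cost 0
[col 6] LT: children L:{G}, T:{A} ∪→ {A,G}; cost 1
[col 6] CLT: children C:{G}, LT:{A,G} ∩→ {G}; cost 0
[col 6] HN: children H:{T}, N:{C} ∪→ {C,T}; cost 1
[col 6] CHLNT: children CLT:{G}, HN:{C,T} ∪→ {C,G,T}; cost 1
per-site changes: [3, 3, 2, 3, 2, 3, 3]; total = 19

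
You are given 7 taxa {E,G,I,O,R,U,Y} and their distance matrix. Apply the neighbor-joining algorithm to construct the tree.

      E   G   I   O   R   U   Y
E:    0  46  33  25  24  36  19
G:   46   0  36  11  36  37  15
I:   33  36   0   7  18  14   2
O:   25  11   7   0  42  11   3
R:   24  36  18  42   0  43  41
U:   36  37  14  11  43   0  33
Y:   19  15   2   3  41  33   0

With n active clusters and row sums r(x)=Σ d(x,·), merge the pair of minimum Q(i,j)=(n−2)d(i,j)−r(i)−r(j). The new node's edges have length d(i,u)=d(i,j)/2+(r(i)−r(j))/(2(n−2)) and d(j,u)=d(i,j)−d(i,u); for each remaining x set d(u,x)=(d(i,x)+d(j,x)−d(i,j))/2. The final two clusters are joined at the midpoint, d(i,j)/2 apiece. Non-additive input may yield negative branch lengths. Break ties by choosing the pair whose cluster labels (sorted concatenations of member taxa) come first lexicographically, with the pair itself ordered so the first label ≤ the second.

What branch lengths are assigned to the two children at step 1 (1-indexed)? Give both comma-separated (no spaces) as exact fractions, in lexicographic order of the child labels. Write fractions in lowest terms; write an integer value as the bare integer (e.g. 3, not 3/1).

iteration 1: select E,R (d=24, Q=-267); attach at lengths (99/10, 141/10); label the merged cluster ER
  updated: d(ER,G)=29, d(ER,I)=27/2, d(ER,O)=43/2, d(ER,U)=55/2, d(ER,Y)=18
iteration 2: select G,Y (d=15, Q=-139); attach at lengths (117/8, 3/8); label the merged cluster GY
  updated: d(ER,GY)=16, d(GY,I)=23/2, d(GY,O)=-1/2, d(GY,U)=55/2
iteration 3: select GY,O (d=-1/2, Q=-95); attach at lengths (7/3, -17/6); label the merged cluster GOY
  updated: d(ER,GOY)=19, d(GOY,I)=19/2, d(GOY,U)=39/2
iteration 4: select ER,GOY (d=19, Q=-70); attach at lengths (25/2, 13/2); label the merged cluster EGORY
  updated: d(EGORY,I)=2, d(EGORY,U)=14
iteration 5: select EGORY,I (d=2, Q=-30); attach at lengths (1, 1); label the merged cluster EGIORY
  updated: d(EGIORY,U)=13
iteration 6: select EGIORY,U (d=13); attach at lengths (13/2, 13/2); label the merged cluster EGIORUY
final tree: ((((E:99/10,R:141/10):25/2,((G:117/8,Y:3/8):7/3,O:-17/6):13/2):1,I:1):13/2,U:13/2)
total length: 145/2

99/10,141/10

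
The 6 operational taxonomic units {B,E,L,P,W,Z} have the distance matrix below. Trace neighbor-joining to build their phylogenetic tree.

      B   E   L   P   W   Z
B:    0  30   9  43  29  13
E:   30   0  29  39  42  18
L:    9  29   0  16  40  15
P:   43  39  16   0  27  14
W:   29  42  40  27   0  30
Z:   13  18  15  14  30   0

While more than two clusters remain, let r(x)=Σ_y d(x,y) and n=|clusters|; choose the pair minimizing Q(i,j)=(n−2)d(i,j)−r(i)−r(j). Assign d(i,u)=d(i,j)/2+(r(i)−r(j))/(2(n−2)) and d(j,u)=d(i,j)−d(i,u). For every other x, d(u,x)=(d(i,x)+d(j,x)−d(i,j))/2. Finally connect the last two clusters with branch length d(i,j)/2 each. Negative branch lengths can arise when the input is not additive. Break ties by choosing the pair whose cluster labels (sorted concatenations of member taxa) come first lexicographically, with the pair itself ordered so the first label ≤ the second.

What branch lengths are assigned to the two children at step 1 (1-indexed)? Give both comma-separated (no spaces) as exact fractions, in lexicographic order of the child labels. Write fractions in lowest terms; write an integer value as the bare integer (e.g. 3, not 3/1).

iteration 1: select P,W (d=27, Q=-199); attach at lengths (79/8, 137/8); label the merged cluster PW
  updated: d(B,PW)=45/2, d(E,PW)=27, d(L,PW)=29/2, d(PW,Z)=17/2
iteration 2: select B,L (d=9, Q=-115); attach at lengths (17/3, 10/3); label the merged cluster BL
  updated: d(BL,E)=25, d(BL,PW)=14, d(BL,Z)=19/2
iteration 3: select BL,PW (d=14, Q=-70); attach at lengths (27/4, 29/4); label the merged cluster BLPW
  updated: d(BLPW,E)=19, d(BLPW,Z)=2
iteration 4: select BLPW,E (d=19, Q=-39); attach at lengths (3/2, 35/2); label the merged cluster BELPW
  updated: d(BELPW,Z)=1/2
iteration 5: select BELPW,Z (d=1/2); attach at lengths (1/4, 1/4); label the merged cluster BELPWZ
final tree: ((((B:17/3,L:10/3):27/4,(P:79/8,W:137/8):29/4):3/2,E:35/2):1/4,Z:1/4)
total length: 139/2

79/8,137/8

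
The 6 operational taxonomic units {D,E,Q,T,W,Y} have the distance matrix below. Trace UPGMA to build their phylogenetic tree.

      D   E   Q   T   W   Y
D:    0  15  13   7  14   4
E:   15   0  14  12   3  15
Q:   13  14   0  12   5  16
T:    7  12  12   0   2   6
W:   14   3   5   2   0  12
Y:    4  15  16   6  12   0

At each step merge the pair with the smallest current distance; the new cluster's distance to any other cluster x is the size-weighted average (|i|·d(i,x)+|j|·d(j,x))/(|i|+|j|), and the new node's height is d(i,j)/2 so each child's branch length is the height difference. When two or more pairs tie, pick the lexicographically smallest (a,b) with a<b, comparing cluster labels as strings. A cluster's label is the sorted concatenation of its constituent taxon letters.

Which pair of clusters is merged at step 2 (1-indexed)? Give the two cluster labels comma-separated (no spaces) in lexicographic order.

D,Y

1. join T+W (d=2) ⇒ TW; edges |T|=1, |W|=1
  updated: d(D,TW)=21/2, d(E,TW)=15/2, d(Q,TW)=17/2, d(TW,Y)=9
2. join D+Y (d=4) ⇒ DY; edges |D|=2, |Y|=2
  updated: d(DY,E)=15, d(DY,Q)=29/2, d(DY,TW)=39/4
3. join E+TW (d=15/2) ⇒ ETW; edges |E|=15/4, |TW|=11/4
  updated: d(DY,ETW)=23/2, d(ETW,Q)=31/3
4. join ETW+Q (d=31/3) ⇒ EQTW; edges |ETW|=17/12, |Q|=31/6
  updated: d(DY,EQTW)=49/4
5. join DY+EQTW (d=49/4) ⇒ DEQTWY; edges |DY|=33/8, |EQTW|=23/24
final tree: ((D:2,Y:2):33/8,((E:15/4,(T:1,W:1):11/4):17/12,Q:31/6):23/24)
total length: 145/6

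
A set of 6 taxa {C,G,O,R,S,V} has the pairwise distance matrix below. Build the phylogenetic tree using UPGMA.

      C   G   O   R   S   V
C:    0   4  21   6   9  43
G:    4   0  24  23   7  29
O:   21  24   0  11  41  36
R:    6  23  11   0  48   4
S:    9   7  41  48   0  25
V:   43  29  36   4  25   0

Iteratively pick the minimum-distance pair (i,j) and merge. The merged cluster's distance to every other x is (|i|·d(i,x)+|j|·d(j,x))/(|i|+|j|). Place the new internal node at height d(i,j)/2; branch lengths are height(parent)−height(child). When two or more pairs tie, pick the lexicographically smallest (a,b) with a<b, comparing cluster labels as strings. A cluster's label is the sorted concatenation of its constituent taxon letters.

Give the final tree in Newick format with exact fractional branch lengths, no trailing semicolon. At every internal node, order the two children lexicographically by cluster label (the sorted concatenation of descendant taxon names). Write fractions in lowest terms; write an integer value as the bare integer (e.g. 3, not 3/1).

step 1: merge (C,G) at d=4; branch lengths C→2, G→2; new cluster CG
  updated: d(CG,O)=45/2, d(CG,R)=29/2, d(CG,S)=8, d(CG,V)=36
step 2: merge (R,V) at d=4; branch lengths R→2, V→2; new cluster RV
  updated: d(CG,RV)=101/4, d(O,RV)=47/2, d(RV,S)=73/2
step 3: merge (CG,S) at d=8; branch lengths CG→2, S→4; new cluster CGS
  updated: d(CGS,O)=86/3, d(CGS,RV)=29
step 4: merge (O,RV) at d=47/2; branch lengths O→47/4, RV→39/4; new cluster ORV
  updated: d(CGS,ORV)=260/9
step 5: merge (CGS,ORV) at d=260/9; branch lengths CGS→94/9, ORV→97/36; new cluster CGORSV
final tree: (((C:2,G:2):2,S:4):94/9,(O:47/4,(R:2,V:2):39/4):97/36)
total length: 1751/36

(((C:2,G:2):2,S:4):94/9,(O:47/4,(R:2,V:2):39/4):97/36)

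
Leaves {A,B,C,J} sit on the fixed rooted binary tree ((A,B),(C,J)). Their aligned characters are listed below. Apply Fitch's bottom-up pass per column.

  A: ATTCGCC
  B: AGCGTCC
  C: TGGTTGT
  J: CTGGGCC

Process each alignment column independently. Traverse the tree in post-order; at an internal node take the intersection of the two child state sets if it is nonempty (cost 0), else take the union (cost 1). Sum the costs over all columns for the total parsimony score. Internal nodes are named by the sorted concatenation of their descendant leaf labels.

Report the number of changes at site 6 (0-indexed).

1

[col 0] AB: children A:{A}, B:{A} ∩→ {A}; cost 0
[col 0] CJ: children C:{T}, J:{C} ∪→ {C,T}; cost 1
[col 0] ABCJ: children AB:{A}, CJ:{C,T} ∪→ {A,C,T}; cost 1
[col 1] AB: children A:{T}, B:{G} ∪→ {G,T}; cost 1
[col 1] CJ: children C:{G}, J:{T} ∪→ {G,T}; cost 1
[col 1] ABCJ: children AB:{G,T}, CJ:{G,T} ∩→ {G,T}; cost 0
[col 2] AB: children A:{T}, B:{C} ∪→ {C,T}; cost 1
[col 2] CJ: children C:{G}, J:{G} ∩→ {G}; cost 0
[col 2] ABCJ: children AB:{C,T}, CJ:{G} ∪→ {C,G,T}; cost 1
[col 3] AB: children A:{C}, B:{G} ∪→ {C,G}; cost 1
[col 3] CJ: children C:{T}, J:{G} ∪→ {G,T}; cost 1
[col 3] ABCJ: children AB:{C,G}, CJ:{G,T} ∩→ {G}; cost 0
[col 4] AB: children A:{G}, B:{T} ∪→ {G,T}; cost 1
[col 4] CJ: children C:{T}, J:{G} ∪→ {G,T}; cost 1
[col 4] ABCJ: children AB:{G,T}, CJ:{G,T} ∩→ {G,T}; cost 0
[col 5] AB: children A:{C}, B:{C} ∩→ {C}; cost 0
[col 5] CJ: children C:{G}, J:{C} ∪→ {C,G}; cost 1
[col 5] ABCJ: children AB:{C}, CJ:{C,G} ∩→ {C}; cost 0
[col 6] AB: children A:{C}, B:{C} ∩→ {C}; cost 0
[col 6] CJ: children C:{T}, J:{C} ∪→ {C,T}; cost 1
[col 6] ABCJ: children AB:{C}, CJ:{C,T} ∩→ {C}; cost 0
per-site changes: [2, 2, 2, 2, 2, 1, 1]; total = 12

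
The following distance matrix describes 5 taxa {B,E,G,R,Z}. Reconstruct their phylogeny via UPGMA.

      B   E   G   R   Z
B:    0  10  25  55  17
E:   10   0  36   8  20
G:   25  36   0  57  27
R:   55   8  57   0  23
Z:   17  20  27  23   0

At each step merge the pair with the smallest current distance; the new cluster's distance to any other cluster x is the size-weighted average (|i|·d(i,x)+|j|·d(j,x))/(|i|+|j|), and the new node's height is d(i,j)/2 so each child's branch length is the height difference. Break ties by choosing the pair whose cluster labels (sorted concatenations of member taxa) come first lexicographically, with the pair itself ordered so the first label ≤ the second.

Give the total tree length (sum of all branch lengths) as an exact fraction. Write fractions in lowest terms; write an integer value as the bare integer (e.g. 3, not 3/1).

1. join E+R (d=8) ⇒ ER; edges |E|=4, |R|=4
  updated: d(B,ER)=65/2, d(ER,G)=93/2, d(ER,Z)=43/2
2. join B+Z (d=17) ⇒ BZ; edges |B|=17/2, |Z|=17/2
  updated: d(BZ,ER)=27, d(BZ,G)=26
3. join BZ+G (d=26) ⇒ BGZ; edges |BZ|=9/2, |G|=13
  updated: d(BGZ,ER)=67/2
4. join BGZ+ER (d=67/2) ⇒ BEGRZ; edges |BGZ|=15/4, |ER|=51/4
final tree: (((B:17/2,Z:17/2):9/2,G:13):15/4,(E:4,R:4):51/4)
total length: 59

59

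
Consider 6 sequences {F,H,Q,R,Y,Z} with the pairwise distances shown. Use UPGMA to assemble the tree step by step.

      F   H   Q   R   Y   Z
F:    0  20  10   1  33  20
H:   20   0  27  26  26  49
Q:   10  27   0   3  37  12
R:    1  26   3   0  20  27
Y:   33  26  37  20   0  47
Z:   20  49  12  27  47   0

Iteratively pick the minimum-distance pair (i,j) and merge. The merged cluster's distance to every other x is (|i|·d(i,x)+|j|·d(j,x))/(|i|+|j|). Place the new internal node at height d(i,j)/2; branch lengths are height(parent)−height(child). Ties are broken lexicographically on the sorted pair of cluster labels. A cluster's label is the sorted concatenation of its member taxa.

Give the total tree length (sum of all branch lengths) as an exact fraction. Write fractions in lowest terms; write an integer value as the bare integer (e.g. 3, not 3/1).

1415/24

iteration 1: select F,R (d=1); attach at lengths (1/2, 1/2); label the merged cluster FR
  updated: d(FR,H)=23, d(FR,Q)=13/2, d(FR,Y)=53/2, d(FR,Z)=47/2
iteration 2: select FR,Q (d=13/2); attach at lengths (11/4, 13/4); label the merged cluster FQR
  updated: d(FQR,H)=73/3, d(FQR,Y)=30, d(FQR,Z)=59/3
iteration 3: select FQR,Z (d=59/3); attach at lengths (79/12, 59/6); label the merged cluster FQRZ
  updated: d(FQRZ,H)=61/2, d(FQRZ,Y)=137/4
iteration 4: select H,Y (d=26); attach at lengths (13, 13); label the merged cluster HY
  updated: d(FQRZ,HY)=259/8
iteration 5: select FQRZ,HY (d=259/8); attach at lengths (305/48, 51/16); label the merged cluster FHQRYZ
final tree: ((((F:1/2,R:1/2):11/4,Q:13/4):79/12,Z:59/6):305/48,(H:13,Y:13):51/16)
total length: 1415/24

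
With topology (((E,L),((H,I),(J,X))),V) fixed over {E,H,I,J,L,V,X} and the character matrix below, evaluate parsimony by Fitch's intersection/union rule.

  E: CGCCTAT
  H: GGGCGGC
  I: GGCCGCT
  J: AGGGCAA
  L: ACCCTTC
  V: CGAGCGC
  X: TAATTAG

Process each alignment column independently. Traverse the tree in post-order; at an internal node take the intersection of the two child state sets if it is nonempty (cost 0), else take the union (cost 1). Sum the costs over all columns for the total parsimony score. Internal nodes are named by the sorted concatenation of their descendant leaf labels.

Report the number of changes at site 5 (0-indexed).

[col 0] EL: children E:{C}, L:{A} ∪→ {A,C}; cost 1
[col 0] HI: children H:{G}, I:{G} ∩→ {G}; cost 0
[col 0] JX: children J:{A}, X:{T} ∪→ {A,T}; cost 1
[col 0] HIJX: children HI:{G}, JX:{A,T} ∪→ {A,G,T}; cost 1
[col 0] EHIJLX: children EL:{A,C}, HIJX:{A,G,T} ∩→ {A}; cost 0
[col 0] EHIJLVX: children EHIJLX:{A}, V:{C} ∪→ {A,C}; cost 1
[col 1] EL: children E:{G}, L:{C} ∪→ {C,G}; cost 1
[col 1] HI: children H:{G}, I:{G} ∩→ {G}; cost 0
[col 1] JX: children J:{G}, X:{A} ∪→ {A,G}; cost 1
[col 1] HIJX: children HI:{G}, JX:{A,G} ∩→ {G}; cost 0
[col 1] EHIJLX: children EL:{C,G}, HIJX:{G} ∩→ {G}; cost 0
[col 1] EHIJLVX: children EHIJLX:{G}, V:{G} ∩→ {G}; cost 0
[col 2] EL: children E:{C}, L:{C} ∩→ {C}; cost 0
[col 2] HI: children H:{G}, I:{C} ∪→ {C,G}; cost 1
[col 2] JX: children J:{G}, X:{A} ∪→ {A,G}; cost 1
[col 2] HIJX: children HI:{C,G}, JX:{A,G} ∩→ {G}; cost 0
[col 2] EHIJLX: children EL:{C}, HIJX:{G} ∪→ {C,G}; cost 1
[col 2] EHIJLVX: children EHIJLX:{C,G}, V:{A} ∪→ {A,C,G}; cost 1
[col 3] EL: children E:{C}, L:{C} ∩→ {C}; cost 0
[col 3] HI: children H:{C}, I:{C} ∩→ {C}; cost 0
[col 3] JX: children J:{G}, X:{T} ∪→ {G,T}; cost 1
[col 3] HIJX: children HI:{C}, JX:{G,T} ∪→ {C,G,T}; cost 1
[col 3] EHIJLX: children EL:{C}, HIJX:{C,G,T} ∩→ {C}; cost 0
[col 3] EHIJLVX: children EHIJLX:{C}, V:{G} ∪→ {C,G}; cost 1
[col 4] EL: children E:{T}, L:{T} ∩→ {T}; cost 0
[col 4] HI: children H:{G}, I:{G} ∩→ {G}; cost 0
[col 4] JX: children J:{C}, X:{T} ∪→ {C,T}; cost 1
[col 4] HIJX: children HI:{G}, JX:{C,T} ∪→ {C,G,T}; cost 1
[col 4] EHIJLX: children EL:{T}, HIJX:{C,G,T} ∩→ {T}; cost 0
[col 4] EHIJLVX: children EHIJLX:{T}, V:{C} ∪→ {C,T}; cost 1
[col 5] EL: children E:{A}, L:{T} ∪→ {A,T}; cost 1
[col 5] HI: children H:{G}, I:{C} ∪→ {C,G}; cost 1
[col 5] JX: children J:{A}, X:{A} ∩→ {A}; cost 0
[col 5] HIJX: children HI:{C,G}, JX:{A} ∪→ {A,C,G}; cost 1
[col 5] EHIJLX: children EL:{A,T}, HIJX:{A,C,G} ∩→ {A}; cost 0
[col 5] EHIJLVX: children EHIJLX:{A}, V:{G} ∪→ {A,G}; cost 1
[col 6] EL: children E:{T}, L:{C} ∪→ {C,T}; cost 1
[col 6] HI: children H:{C}, I:{T} ∪→ {C,T}; cost 1
[col 6] JX: children J:{A}, X:{G} ∪→ {A,G}; cost 1
[col 6] HIJX: children HI:{C,T}, JX:{A,G} ∪→ {A,C,G,T}; cost 1
[col 6] EHIJLX: children EL:{C,T}, HIJX:{A,C,G,T} ∩→ {C,T}; cost 0
[col 6] EHIJLVX: children EHIJLX:{C,T}, V:{C} ∩→ {C}; cost 0
per-site changes: [4, 2, 4, 3, 3, 4, 4]; total = 24

4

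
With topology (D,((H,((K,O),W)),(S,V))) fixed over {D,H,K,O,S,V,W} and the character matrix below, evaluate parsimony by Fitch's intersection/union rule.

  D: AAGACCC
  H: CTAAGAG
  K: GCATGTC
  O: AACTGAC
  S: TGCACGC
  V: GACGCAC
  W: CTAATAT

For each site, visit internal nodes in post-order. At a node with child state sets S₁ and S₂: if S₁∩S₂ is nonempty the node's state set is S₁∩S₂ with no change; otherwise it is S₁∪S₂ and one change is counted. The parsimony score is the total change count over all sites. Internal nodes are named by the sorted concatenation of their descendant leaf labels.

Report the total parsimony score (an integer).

21

[col 0] KO: children K:{G}, O:{A} ∪→ {A,G}; cost 1
[col 0] KOW: children KO:{A,G}, W:{C} ∪→ {A,C,G}; cost 1
[col 0] HKOW: children H:{C}, KOW:{A,C,G} ∩→ {C}; cost 0
[col 0] SV: children S:{T}, V:{G} ∪→ {G,T}; cost 1
[col 0] HKOSVW: children HKOW:{C}, SV:{G,T} ∪→ {C,G,T}; cost 1
[col 0] DHKOSVW: children D:{A}, HKOSVW:{C,G,T} ∪→ {A,C,G,T}; cost 1
[col 1] KO: children K:{C}, O:{A} ∪→ {A,C}; cost 1
[col 1] KOW: children KO:{A,C}, W:{T} ∪→ {A,C,T}; cost 1
[col 1] HKOW: children H:{T}, KOW:{A,C,T} ∩→ {T}; cost 0
[col 1] SV: children S:{G}, V:{A} ∪→ {A,G}; cost 1
[col 1] HKOSVW: children HKOW:{T}, SV:{A,G} ∪→ {A,G,T}; cost 1
[col 1] DHKOSVW: children D:{A}, HKOSVW:{A,G,T} ∩→ {A}; cost 0
[col 2] KO: children K:{A}, O:{C} ∪→ {A,C}; cost 1
[col 2] KOW: children KO:{A,C}, W:{A} ∩→ {A}; cost 0
[col 2] HKOW: children H:{A}, KOW:{A} ∩→ {A}; cost 0
[col 2] SV: children S:{C}, V:{C} ∩→ {C}; cost 0
[col 2] HKOSVW: children HKOW:{A}, SV:{C} ∪→ {A,C}; cost 1
[col 2] DHKOSVW: children D:{G}, HKOSVW:{A,C} ∪→ {A,C,G}; cost 1
[col 3] KO: children K:{T}, O:{T} ∩→ {T}; cost 0
[col 3] KOW: children KO:{T}, W:{A} ∪→ {A,T}; cost 1
[col 3] HKOW: children H:{A}, KOW:{A,T} ∩→ {A}; cost 0
[col 3] SV: children S:{A}, V:{G} ∪→ {A,G}; cost 1
[col 3] HKOSVW: children HKOW:{A}, SV:{A,G} ∩→ {A}; cost 0
[col 3] DHKOSVW: children D:{A}, HKOSVW:{A} ∩→ {A}; cost 0
[col 4] KO: children K:{G}, O:{G} ∩→ {G}; cost 0
[col 4] KOW: children KO:{G}, W:{T} ∪→ {G,T}; cost 1
[col 4] HKOW: children H:{G}, KOW:{G,T} ∩→ {G}; cost 0
[col 4] SV: children S:{C}, V:{C} ∩→ {C}; cost 0
[col 4] HKOSVW: children HKOW:{G}, SV:{C} ∪→ {C,G}; cost 1
[col 4] DHKOSVW: children D:{C}, HKOSVW:{C,G} ∩→ {C}; cost 0
[col 5] KO: children K:{T}, O:{A} ∪→ {A,T}; cost 1
[col 5] KOW: children KO:{A,T}, W:{A} ∩→ {A}; cost 0
[col 5] HKOW: children H:{A}, KOW:{A} ∩→ {A}; cost 0
[col 5] SV: children S:{G}, V:{A} ∪→ {A,G}; cost 1
[col 5] HKOSVW: children HKOW:{A}, SV:{A,G} ∩→ {A}; cost 0
[col 5] DHKOSVW: children D:{C}, HKOSVW:{A} ∪→ {A,C}; cost 1
[col 6] KO: children K:{C}, O:{C} ∩→ {C}; cost 0
[col 6] KOW: children KO:{C}, W:{T} ∪→ {C,T}; cost 1
[col 6] HKOW: children H:{G}, KOW:{C,T} ∪→ {C,G,T}; cost 1
[col 6] SV: children S:{C}, V:{C} ∩→ {C}; cost 0
[col 6] HKOSVW: children HKOW:{C,G,T}, SV:{C} ∩→ {C}; cost 0
[col 6] DHKOSVW: children D:{C}, HKOSVW:{C} ∩→ {C}; cost 0
per-site changes: [5, 4, 3, 2, 2, 3, 2]; total = 21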